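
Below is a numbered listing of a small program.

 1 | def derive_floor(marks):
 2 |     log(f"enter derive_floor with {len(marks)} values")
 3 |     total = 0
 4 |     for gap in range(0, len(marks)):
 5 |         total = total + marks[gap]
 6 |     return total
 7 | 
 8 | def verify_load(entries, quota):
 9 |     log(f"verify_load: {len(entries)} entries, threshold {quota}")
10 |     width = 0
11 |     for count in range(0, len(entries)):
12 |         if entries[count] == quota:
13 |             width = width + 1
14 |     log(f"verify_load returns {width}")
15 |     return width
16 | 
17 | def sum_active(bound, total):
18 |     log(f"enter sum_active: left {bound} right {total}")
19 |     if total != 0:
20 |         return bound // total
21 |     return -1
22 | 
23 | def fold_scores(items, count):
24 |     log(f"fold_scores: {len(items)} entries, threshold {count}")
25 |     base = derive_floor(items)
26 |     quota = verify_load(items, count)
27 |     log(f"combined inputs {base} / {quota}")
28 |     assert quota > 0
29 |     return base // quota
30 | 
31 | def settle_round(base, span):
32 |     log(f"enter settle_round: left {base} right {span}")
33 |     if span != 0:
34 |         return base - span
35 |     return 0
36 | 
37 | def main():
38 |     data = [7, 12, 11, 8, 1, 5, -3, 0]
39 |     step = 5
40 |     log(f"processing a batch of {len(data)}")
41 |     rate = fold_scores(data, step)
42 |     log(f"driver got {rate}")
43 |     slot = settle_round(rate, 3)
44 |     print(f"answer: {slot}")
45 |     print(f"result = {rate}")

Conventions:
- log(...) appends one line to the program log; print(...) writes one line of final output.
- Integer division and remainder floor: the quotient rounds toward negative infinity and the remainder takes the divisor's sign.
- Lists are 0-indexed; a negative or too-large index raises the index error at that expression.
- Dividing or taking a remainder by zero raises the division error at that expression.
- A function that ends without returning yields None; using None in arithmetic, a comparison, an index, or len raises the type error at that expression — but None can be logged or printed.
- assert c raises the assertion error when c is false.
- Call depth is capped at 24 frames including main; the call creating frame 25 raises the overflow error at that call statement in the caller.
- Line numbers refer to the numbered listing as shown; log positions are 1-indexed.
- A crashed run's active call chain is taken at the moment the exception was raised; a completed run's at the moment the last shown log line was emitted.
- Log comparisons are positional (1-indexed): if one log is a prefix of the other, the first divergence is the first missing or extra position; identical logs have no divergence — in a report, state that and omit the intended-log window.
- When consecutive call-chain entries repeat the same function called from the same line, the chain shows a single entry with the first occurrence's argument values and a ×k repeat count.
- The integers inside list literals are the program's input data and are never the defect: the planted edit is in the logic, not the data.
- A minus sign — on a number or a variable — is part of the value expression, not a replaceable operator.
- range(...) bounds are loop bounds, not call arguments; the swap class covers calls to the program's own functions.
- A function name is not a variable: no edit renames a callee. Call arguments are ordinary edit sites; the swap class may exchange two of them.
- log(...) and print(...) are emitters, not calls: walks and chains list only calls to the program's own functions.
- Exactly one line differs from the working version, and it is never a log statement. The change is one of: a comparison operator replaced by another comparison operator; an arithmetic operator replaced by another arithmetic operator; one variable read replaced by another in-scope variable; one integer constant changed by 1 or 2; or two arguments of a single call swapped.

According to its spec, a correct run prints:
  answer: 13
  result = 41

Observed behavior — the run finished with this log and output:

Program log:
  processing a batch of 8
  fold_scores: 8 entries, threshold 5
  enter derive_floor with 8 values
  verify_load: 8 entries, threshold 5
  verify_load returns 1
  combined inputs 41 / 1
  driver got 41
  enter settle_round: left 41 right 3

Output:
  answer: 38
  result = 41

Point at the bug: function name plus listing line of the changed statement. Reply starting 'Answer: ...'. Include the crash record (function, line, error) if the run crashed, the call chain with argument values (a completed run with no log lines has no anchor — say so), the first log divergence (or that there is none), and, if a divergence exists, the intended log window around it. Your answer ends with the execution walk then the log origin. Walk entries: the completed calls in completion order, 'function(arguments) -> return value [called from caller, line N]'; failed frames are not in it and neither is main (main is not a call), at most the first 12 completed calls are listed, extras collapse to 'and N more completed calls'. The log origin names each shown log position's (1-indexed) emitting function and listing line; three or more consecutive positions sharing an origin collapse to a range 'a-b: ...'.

Answer: the defect is in settle_round at line 34.
Key fact: The two runs log identically and part ways only at the printed values.
Call chain: main -> settle_round(41, 3) (called at line 43).
First divergence: none; the two logs match at every position.
Execution walk:
  derive_floor([7, 12, 11, 8, 1, 5, -3, 0]) -> 41  [called from fold_scores, line 25]
  verify_load([7, 12, 11, 8, 1, 5, -3, 0], 5) -> 1  [called from fold_scores, line 26]
  fold_scores([7, 12, 11, 8, 1, 5, -3, 0], 5) -> 41  [called from main, line 41]
  settle_round(41, 3) -> 38  [called from main, line 43]
Origin of each log line:
  1: from main, line 40
  2: from fold_scores, line 24
  3: from derive_floor, line 2
  4: from verify_load, line 9
  5: from verify_load, line 14
  6: from fold_scores, line 27
  7: from main, line 42
  8: from settle_round, line 32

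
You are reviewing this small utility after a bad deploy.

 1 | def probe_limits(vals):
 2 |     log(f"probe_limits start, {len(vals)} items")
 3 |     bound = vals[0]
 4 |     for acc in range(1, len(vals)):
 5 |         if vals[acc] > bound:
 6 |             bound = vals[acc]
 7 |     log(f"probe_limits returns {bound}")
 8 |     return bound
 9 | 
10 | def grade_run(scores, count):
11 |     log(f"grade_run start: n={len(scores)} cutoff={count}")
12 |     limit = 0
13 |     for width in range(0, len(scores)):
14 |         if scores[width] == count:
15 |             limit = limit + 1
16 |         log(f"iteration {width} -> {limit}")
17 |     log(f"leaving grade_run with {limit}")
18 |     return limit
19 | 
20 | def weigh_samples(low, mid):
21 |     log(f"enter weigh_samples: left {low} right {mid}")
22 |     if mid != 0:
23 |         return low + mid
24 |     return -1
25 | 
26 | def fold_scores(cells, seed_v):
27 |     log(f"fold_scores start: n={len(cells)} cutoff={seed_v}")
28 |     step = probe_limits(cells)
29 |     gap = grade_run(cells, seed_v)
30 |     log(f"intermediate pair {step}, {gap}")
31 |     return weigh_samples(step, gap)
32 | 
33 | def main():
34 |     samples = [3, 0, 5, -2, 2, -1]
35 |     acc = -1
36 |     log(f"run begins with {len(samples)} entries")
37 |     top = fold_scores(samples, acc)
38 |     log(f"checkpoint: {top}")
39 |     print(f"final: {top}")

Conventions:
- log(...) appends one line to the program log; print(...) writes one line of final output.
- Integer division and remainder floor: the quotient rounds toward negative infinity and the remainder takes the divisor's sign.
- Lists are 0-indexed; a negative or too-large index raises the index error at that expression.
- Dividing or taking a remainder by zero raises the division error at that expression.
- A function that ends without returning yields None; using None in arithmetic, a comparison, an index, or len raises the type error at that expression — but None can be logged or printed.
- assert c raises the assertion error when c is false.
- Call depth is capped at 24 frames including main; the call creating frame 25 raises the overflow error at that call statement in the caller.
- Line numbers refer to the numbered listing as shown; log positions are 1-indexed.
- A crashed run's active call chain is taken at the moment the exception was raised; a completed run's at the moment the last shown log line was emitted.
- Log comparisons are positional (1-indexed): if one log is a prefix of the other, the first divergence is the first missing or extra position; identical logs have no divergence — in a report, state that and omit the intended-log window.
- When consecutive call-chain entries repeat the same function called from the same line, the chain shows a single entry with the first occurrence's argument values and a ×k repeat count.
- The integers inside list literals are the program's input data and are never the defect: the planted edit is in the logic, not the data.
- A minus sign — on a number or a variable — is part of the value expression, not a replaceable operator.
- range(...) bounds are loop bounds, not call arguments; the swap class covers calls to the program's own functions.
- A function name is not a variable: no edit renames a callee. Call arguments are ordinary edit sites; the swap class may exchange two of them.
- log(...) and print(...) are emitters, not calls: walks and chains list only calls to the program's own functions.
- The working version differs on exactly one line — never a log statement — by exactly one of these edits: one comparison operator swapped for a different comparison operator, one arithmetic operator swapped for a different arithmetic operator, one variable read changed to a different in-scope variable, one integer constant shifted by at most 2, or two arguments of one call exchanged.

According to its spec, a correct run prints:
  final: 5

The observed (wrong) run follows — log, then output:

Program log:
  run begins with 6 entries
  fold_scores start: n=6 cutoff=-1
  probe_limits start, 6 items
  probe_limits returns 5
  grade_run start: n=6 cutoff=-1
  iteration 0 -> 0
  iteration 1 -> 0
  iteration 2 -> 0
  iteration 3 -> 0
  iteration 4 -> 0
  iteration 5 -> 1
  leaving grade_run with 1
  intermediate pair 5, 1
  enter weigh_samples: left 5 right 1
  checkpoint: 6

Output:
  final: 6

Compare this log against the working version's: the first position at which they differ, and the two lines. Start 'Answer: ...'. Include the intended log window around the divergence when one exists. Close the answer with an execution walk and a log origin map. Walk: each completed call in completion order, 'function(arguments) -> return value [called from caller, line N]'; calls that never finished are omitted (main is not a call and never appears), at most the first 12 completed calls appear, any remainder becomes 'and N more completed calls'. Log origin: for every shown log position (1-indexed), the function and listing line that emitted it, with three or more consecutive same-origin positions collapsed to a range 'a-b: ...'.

Answer: at position 15 the run shows 'checkpoint: 6' where the working version logs 'checkpoint: 5'.
Intended log window:
  13: intermediate pair 5, 1
  14: enter weigh_samples: left 5 right 1
  15: checkpoint: 5
Execution walk:
  probe_limits([3, 0, 5, -2, 2, -1]) -> 5  [called from fold_scores, line 28]
  grade_run([3, 0, 5, -2, 2, -1], -1) -> 1  [called from fold_scores, line 29]
  weigh_samples(5, 1) -> 6  [called from fold_scores, line 31]
  fold_scores([3, 0, 5, -2, 2, -1], -1) -> 6  [called from main, line 37]
Log origins:
  1 — main, line 36
  2 — fold_scores, line 27
  3 — probe_limits, line 2
  4 — probe_limits, line 7
  5 — grade_run, line 11
  6-11 — grade_run, line 16
  12 — grade_run, line 17
  13 — fold_scores, line 30
  14 — weigh_samples, line 21
  15 — main, line 38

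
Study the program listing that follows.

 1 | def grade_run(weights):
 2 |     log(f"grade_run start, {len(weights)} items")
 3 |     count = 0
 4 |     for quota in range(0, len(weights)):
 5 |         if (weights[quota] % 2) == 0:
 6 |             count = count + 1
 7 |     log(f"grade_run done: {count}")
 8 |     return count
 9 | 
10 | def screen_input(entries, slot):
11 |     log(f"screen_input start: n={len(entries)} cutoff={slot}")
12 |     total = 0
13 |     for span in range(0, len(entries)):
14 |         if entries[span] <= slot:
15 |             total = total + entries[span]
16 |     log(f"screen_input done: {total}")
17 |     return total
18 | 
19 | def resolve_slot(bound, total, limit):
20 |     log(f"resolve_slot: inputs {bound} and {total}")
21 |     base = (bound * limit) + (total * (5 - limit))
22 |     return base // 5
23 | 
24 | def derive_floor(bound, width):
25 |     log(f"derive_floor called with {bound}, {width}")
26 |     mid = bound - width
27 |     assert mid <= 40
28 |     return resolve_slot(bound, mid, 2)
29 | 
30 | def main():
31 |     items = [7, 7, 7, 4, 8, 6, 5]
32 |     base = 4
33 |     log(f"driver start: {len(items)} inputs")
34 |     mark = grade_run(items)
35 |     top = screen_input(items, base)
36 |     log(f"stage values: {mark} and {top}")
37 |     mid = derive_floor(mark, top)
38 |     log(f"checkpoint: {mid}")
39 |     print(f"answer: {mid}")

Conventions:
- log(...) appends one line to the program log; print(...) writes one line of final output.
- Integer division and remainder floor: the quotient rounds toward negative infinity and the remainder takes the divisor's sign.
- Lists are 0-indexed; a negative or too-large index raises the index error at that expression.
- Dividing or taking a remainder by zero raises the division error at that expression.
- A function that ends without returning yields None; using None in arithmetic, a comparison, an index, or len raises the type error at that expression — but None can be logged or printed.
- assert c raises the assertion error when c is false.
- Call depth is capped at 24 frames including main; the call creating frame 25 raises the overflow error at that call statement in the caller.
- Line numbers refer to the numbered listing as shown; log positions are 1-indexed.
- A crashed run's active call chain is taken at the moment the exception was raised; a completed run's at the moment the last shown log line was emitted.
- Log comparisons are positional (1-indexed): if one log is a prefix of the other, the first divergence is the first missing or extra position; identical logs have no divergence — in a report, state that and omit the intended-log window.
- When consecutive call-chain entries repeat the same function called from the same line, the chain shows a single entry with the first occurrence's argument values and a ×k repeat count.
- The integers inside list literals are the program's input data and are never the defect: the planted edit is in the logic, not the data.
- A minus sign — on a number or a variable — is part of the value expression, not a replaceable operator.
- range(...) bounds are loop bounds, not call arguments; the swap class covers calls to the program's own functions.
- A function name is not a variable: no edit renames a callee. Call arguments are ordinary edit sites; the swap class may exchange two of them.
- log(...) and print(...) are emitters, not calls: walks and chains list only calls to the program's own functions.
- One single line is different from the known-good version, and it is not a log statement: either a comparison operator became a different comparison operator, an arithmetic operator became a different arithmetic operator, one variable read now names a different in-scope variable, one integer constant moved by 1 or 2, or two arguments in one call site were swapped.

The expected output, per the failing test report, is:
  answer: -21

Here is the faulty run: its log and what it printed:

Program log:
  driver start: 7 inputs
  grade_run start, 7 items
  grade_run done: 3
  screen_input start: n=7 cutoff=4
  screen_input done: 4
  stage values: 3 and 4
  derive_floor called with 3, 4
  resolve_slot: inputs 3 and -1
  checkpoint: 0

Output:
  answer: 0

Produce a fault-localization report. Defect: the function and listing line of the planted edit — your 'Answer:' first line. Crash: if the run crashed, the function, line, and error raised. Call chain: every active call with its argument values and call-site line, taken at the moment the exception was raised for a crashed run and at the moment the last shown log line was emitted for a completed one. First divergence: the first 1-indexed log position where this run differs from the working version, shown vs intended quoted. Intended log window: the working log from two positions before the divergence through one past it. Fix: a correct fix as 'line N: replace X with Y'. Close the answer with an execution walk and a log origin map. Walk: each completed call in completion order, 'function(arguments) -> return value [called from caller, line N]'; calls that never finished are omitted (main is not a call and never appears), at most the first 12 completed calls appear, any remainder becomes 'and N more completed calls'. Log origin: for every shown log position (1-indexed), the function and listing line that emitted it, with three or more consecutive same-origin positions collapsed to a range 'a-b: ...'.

Answer: the defect is in screen_input at line 14.
Key observation: The log first diverges at position 5: the faulty run prints 'screen_input done: 4' where the working version prints 'screen_input done: 40'.
Call chain: main.
First divergence: position 5 — shown 'screen_input done: 4', intended 'screen_input done: 40'.
Intended log window:
  3: grade_run done: 3
  4: screen_input start: n=7 cutoff=4
  5: screen_input done: 40
  6: stage values: 3 and 40
Execution walk:
  grade_run([7, 7, 7, 4, 8, 6, 5]) -> 3  [called from main, line 34]
  screen_input([7, 7, 7, 4, 8, 6, 5], 4) -> 4  [called from main, line 35]
  resolve_slot(3, -1, 2) -> 0  [called from derive_floor, line 28]
  derive_floor(3, 4) -> 0  [called from main, line 37]
Log origins:
  1: from main, line 33
  2: from grade_run, line 2
  3: from grade_run, line 7
  4: from screen_input, line 11
  5: from screen_input, line 16
  6: from main, line 36
  7: from derive_floor, line 25
  8: from resolve_slot, line 20
  9: from main, line 38
A correct fix: line 14: replace `<=` with `>`.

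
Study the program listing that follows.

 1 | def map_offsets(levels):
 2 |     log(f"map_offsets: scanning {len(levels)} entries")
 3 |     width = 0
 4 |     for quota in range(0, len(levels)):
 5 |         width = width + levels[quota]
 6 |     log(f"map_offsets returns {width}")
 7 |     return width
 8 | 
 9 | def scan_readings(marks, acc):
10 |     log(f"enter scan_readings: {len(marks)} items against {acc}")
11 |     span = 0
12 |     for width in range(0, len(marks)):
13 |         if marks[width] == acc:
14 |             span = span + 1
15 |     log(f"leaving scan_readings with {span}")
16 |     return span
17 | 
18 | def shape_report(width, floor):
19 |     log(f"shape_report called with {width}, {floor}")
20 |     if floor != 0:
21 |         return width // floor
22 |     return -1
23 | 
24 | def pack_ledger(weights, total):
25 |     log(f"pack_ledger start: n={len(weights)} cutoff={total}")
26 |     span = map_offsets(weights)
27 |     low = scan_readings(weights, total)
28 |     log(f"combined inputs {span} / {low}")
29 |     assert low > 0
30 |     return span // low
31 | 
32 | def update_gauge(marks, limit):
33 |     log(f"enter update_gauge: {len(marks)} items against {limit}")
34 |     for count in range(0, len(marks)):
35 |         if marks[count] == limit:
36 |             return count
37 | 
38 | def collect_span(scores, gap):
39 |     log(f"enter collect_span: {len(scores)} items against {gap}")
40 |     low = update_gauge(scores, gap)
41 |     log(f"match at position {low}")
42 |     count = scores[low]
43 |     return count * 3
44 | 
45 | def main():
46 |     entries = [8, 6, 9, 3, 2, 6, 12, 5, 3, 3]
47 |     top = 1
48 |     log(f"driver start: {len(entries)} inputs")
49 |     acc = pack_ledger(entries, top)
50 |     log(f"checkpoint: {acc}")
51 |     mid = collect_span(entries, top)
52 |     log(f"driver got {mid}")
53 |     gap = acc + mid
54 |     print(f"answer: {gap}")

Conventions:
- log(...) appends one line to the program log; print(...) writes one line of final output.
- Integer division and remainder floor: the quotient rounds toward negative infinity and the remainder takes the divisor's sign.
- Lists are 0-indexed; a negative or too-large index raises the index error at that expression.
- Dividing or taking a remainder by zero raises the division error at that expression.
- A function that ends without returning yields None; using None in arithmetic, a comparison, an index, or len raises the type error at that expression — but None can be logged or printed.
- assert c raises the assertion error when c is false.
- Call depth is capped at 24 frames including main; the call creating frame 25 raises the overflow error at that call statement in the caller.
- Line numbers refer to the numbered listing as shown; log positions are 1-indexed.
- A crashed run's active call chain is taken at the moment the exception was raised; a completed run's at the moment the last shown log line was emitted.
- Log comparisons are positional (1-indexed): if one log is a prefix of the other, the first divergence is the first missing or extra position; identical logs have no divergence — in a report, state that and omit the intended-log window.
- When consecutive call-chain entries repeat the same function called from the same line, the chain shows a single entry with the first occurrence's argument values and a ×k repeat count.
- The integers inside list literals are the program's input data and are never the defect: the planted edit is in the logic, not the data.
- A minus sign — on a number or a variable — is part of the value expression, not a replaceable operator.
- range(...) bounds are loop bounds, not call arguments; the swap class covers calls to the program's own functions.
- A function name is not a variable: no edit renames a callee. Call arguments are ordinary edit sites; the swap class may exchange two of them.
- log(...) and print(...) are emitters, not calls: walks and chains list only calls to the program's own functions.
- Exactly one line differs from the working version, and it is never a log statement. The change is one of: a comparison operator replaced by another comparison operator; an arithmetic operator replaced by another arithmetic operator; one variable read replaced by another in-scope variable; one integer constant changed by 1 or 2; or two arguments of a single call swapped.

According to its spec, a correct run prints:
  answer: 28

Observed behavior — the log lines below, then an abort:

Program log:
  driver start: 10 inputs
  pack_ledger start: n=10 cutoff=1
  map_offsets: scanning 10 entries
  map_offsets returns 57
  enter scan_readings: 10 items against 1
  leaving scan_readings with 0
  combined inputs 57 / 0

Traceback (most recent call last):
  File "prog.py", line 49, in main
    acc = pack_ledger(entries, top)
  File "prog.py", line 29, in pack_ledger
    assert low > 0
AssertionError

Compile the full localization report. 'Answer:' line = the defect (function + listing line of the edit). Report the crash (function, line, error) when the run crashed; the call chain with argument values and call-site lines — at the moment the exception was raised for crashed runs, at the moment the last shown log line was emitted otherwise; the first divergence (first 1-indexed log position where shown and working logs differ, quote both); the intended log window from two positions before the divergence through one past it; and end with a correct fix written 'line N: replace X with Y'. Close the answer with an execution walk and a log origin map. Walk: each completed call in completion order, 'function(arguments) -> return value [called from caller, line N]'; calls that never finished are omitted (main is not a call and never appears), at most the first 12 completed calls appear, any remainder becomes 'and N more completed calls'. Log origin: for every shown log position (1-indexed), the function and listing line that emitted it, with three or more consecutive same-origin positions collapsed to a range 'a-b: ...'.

Answer: the defect is in main at line 47.
The tell: Everything matches until log position 2, which reads 'pack_ledger start: n=10 cutoff=1' in place of 'pack_ledger start: n=10 cutoff=3'.
Crash: pack_ledger, line 29, AssertionError.
Call chain: main -> pack_ledger([8, 6, 9, 3, 2, 6, 12, 5, 3, 3], 1) (called at line 49).
First divergence: position 2; shown 'pack_ledger start: n=10 cutoff=1' vs intended 'pack_ledger start: n=10 cutoff=3'.
Intended log window:
  1: driver start: 10 inputs
  2: pack_ledger start: n=10 cutoff=3
  3: map_offsets: scanning 10 entries
Execution walk:
  map_offsets([8, 6, 9, 3, 2, 6, 12, 5, 3, 3]) -> 57  [called from pack_ledger, line 26]
  scan_readings([8, 6, 9, 3, 2, 6, 12, 5, 3, 3], 1) -> 0  [called from pack_ledger, line 27]
Log origins:
  1: from main, line 48
  2: from pack_ledger, line 25
  3: from map_offsets, line 2
  4: from map_offsets, line 6
  5: from scan_readings, line 10
  6: from scan_readings, line 15
  7: from pack_ledger, line 28
A correct fix: line 47: replace `1` with `3`.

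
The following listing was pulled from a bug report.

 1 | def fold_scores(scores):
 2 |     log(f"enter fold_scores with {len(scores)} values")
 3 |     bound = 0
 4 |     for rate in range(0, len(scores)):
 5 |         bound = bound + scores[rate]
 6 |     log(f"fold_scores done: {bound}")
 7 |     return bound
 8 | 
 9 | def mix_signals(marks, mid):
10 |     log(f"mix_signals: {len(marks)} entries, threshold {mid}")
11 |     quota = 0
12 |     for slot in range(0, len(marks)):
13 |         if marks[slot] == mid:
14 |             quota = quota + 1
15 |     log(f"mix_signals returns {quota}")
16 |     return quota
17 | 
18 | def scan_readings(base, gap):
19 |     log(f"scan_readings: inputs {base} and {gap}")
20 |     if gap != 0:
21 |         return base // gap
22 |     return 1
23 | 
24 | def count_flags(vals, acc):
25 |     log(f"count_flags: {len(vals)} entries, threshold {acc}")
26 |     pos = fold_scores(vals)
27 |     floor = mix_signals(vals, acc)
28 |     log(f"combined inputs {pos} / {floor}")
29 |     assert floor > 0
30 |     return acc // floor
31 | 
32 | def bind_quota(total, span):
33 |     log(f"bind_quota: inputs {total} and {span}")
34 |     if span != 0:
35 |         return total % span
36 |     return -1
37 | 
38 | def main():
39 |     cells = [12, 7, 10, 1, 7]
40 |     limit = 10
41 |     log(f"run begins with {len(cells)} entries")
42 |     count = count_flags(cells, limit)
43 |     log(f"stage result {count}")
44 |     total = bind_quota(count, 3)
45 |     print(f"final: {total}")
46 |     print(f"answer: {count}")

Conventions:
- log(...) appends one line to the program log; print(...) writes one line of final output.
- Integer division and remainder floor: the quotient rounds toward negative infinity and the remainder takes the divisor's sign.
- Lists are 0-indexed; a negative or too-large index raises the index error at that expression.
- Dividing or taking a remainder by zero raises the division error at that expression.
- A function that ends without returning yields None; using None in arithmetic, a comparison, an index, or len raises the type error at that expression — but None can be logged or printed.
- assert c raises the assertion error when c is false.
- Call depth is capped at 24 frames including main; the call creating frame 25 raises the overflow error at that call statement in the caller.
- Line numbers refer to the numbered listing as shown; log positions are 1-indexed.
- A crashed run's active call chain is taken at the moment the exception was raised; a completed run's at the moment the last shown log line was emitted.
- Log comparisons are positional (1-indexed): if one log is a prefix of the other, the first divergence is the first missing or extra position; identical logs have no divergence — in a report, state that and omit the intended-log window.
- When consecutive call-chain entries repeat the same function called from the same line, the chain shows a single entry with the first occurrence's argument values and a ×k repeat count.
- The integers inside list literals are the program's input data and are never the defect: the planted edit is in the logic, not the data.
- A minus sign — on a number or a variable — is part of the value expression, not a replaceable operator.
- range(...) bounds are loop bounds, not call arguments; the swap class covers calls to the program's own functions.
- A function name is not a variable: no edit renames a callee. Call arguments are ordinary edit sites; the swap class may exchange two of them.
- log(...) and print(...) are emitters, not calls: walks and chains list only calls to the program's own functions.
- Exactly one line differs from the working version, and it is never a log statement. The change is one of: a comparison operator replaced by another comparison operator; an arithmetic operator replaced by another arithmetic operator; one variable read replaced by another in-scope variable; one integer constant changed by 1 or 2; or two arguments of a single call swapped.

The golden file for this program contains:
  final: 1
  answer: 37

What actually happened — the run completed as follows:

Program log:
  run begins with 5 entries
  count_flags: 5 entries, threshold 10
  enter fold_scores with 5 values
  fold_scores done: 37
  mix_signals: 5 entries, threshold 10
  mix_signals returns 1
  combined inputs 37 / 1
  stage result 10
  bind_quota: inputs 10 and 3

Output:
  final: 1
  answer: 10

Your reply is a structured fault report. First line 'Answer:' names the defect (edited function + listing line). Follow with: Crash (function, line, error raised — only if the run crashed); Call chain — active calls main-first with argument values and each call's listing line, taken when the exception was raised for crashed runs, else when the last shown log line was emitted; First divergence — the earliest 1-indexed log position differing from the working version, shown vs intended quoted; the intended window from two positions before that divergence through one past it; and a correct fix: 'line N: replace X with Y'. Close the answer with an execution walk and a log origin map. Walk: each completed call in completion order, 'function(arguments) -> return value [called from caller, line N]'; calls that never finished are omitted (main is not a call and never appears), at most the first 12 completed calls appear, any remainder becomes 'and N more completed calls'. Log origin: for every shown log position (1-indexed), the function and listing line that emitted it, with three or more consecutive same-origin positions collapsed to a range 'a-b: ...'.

Answer: the defect is in count_flags at line 30.
Key observation: At log position 8 the runs split — shown 'stage result 10', but the working version logs 'stage result 37'.
Call chain: main -> bind_quota(10, 3) (called at line 44).
First divergence: position 8; shown 'stage result 10' vs intended 'stage result 37'.
Intended log window:
  6: mix_signals returns 1
  7: combined inputs 37 / 1
  8: stage result 37
  9: bind_quota: inputs 37 and 3
Execution walk:
  fold_scores([12, 7, 10, 1, 7]) -> 37  [called from count_flags, line 26]
  mix_signals([12, 7, 10, 1, 7], 10) -> 1  [called from count_flags, line 27]
  count_flags([12, 7, 10, 1, 7], 10) -> 10  [called from main, line 42]
  bind_quota(10, 3) -> 1  [called from main, line 44]
Log origin:
  1: from main, line 41
  2: from count_flags, line 25
  3: from fold_scores, line 2
  4: from fold_scores, line 6
  5: from mix_signals, line 10
  6: from mix_signals, line 15
  7: from count_flags, line 28
  8: from main, line 43
  9: from bind_quota, line 33
A correct fix: line 30: replace `acc` with `pos`.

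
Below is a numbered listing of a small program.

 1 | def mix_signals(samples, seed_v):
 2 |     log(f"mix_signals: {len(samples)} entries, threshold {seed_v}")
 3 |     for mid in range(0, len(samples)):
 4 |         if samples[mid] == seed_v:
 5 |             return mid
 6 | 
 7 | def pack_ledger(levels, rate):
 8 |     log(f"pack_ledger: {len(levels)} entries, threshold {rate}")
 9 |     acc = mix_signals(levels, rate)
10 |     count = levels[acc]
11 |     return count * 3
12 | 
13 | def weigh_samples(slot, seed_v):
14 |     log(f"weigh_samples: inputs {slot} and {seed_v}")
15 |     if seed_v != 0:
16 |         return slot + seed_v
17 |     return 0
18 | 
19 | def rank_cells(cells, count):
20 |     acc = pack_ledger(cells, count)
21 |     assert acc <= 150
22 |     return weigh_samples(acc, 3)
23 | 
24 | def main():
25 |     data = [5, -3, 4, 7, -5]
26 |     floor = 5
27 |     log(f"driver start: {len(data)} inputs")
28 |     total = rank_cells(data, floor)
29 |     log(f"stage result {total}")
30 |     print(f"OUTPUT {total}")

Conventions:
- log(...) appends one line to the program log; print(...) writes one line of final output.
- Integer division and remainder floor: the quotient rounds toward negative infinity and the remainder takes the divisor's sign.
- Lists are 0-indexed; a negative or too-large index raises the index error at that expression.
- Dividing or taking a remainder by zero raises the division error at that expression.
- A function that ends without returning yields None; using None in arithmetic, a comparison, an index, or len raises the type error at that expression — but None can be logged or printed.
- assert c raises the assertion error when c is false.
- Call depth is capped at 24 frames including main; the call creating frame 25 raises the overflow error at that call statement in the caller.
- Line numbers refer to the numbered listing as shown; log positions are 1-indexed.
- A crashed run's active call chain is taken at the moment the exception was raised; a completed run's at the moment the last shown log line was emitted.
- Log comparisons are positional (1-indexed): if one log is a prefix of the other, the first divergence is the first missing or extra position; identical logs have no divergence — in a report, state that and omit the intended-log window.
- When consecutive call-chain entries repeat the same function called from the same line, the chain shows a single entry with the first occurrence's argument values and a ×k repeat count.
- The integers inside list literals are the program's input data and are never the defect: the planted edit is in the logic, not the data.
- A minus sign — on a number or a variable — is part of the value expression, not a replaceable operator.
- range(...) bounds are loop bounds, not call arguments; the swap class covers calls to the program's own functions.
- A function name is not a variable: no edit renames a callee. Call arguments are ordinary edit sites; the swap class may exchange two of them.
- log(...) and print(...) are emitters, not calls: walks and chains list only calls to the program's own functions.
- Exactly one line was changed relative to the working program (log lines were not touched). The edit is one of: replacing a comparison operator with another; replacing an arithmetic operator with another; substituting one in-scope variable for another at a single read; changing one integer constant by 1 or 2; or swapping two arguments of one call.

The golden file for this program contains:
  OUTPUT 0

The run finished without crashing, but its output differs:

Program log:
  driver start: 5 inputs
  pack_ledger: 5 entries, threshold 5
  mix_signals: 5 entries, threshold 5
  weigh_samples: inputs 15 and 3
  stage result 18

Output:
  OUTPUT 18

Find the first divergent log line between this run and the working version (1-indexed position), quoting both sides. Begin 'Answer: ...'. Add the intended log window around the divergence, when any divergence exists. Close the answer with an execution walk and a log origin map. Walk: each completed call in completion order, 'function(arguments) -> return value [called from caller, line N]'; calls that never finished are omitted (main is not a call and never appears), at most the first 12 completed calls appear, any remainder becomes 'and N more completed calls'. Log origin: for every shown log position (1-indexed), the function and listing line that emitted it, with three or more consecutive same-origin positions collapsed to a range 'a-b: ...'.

Answer: at position 5 the run shows 'stage result 18' where the working version logs 'stage result 0'.
Intended log window:
  3: mix_signals: 5 entries, threshold 5
  4: weigh_samples: inputs 15 and 3
  5: stage result 0
Execution walk:
  mix_signals([5, -3, 4, 7, -5], 5) -> 0  [called from pack_ledger, line 9]
  pack_ledger([5, -3, 4, 7, -5], 5) -> 15  [called from rank_cells, line 20]
  weigh_samples(15, 3) -> 18  [called from rank_cells, line 22]
  rank_cells([5, -3, 4, 7, -5], 5) -> 18  [called from main, line 28]
Origin of each log line:
  1: emitted by main (line 27)
  2: emitted by pack_ledger (line 8)
  3: emitted by mix_signals (line 2)
  4: emitted by weigh_samples (line 14)
  5: emitted by main (line 29)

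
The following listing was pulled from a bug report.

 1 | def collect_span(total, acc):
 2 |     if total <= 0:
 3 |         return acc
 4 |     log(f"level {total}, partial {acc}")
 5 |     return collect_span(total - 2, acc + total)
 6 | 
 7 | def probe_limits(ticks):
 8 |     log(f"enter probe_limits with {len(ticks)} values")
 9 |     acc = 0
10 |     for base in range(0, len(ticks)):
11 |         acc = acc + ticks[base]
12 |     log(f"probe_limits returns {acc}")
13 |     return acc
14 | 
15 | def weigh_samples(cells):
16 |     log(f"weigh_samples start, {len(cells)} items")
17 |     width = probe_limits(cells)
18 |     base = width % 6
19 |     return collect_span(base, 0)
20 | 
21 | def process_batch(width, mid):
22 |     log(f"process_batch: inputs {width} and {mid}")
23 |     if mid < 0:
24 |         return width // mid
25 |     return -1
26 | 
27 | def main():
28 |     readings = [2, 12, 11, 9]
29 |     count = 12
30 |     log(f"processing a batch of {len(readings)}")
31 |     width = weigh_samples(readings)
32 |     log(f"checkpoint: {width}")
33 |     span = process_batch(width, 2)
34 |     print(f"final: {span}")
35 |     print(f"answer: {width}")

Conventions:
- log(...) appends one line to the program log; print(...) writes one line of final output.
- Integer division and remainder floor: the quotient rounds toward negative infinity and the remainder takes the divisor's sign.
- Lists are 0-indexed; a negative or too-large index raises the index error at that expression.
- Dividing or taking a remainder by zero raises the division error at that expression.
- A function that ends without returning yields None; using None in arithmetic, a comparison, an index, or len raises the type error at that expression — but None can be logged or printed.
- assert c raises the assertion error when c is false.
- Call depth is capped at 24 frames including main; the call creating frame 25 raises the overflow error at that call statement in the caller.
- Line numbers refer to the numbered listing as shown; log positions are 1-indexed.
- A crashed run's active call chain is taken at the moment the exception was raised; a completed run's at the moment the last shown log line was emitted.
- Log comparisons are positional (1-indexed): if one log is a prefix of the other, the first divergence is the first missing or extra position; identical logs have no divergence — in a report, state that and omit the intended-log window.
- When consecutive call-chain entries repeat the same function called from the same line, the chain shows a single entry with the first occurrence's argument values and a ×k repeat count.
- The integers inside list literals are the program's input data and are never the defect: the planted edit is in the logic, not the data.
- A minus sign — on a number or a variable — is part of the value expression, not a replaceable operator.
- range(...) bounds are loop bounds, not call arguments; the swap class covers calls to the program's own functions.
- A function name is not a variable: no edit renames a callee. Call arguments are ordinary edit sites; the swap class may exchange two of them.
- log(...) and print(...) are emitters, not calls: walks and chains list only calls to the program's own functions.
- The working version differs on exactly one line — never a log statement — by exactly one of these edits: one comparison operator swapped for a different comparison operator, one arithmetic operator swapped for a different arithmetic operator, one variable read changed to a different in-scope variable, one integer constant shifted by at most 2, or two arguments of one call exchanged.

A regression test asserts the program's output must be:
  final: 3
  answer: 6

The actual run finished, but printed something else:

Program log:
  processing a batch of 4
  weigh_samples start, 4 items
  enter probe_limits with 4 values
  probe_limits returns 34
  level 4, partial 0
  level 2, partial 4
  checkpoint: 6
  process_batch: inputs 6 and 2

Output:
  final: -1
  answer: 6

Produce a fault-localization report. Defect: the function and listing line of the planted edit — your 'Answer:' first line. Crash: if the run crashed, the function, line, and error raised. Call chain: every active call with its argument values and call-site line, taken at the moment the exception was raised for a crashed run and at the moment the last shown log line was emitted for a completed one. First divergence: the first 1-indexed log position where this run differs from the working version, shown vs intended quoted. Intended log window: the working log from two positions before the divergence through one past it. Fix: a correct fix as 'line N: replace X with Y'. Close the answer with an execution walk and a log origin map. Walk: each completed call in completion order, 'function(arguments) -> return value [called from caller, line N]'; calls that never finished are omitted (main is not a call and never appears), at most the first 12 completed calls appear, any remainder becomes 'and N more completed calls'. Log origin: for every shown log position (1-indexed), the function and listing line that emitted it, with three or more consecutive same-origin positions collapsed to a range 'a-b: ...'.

Answer: the defect is in process_batch at line 23.
Core observation: The two runs log identically and part ways only at the printed values.
Call chain: main -> process_batch(6, 2) (called at line 33).
First divergence: none — the logs agree in full.
Execution walk:
  probe_limits([2, 12, 11, 9]) -> 34  [called from weigh_samples, line 17]
  collect_span(0, 6) -> 6  [called from collect_span, line 5]
  collect_span(2, 4) -> 6  [called from collect_span, line 5]
  collect_span(4, 0) -> 6  [called from weigh_samples, line 19]
  weigh_samples([2, 12, 11, 9]) -> 6  [called from main, line 31]
  process_batch(6, 2) -> -1  [called from main, line 33]
Log origin:
  1: logged in main at line 30
  2: logged in weigh_samples at line 16
  3: logged in probe_limits at line 8
  4: logged in probe_limits at line 12
  5: logged in collect_span at line 4
  6: logged in collect_span at line 4
  7: logged in main at line 32
  8: logged in process_batch at line 22
A correct fix: line 23: replace `<` with `!=`.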